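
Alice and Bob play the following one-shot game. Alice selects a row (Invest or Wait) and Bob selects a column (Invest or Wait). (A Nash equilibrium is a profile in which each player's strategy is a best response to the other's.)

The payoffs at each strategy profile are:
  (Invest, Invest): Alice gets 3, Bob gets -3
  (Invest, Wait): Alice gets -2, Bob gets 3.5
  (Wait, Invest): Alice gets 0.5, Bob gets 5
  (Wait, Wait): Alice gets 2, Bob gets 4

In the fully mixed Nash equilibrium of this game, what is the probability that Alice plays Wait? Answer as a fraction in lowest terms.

Let p be the probability that Alice plays Invest. In a completely mixed equilibrium, Bob must be indifferent between Invest and Wait.
Bob's expected payoff from Invest is −3p + 5(1−p); from Wait it is 3.5p + 4(1−p).
Setting these equal: −8p + 5 = −0.5p + 4, so p = 2/15.
Therefore Alice plays Wait with probability 1 − 2/15 = 13/15.

13/15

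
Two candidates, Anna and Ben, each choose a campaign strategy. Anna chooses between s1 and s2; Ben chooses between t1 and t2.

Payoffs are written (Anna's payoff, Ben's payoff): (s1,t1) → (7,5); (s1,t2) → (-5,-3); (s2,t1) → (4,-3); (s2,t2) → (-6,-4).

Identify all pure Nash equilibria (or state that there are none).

(s1, t1)

(s1, t1): Anna gets 7 ≥ 4 from s2, and Ben gets 5 ≥ -3 from t2 — Nash equilibrium.
(s1, t2): Ben prefers t1 (5 > -3) — not an equilibrium.
(s2, t1): Anna prefers s1 (7 > 4) — not an equilibrium.
(s2, t2): Anna prefers s1 (-5 > -6); Ben prefers t1 (-3 > -4) — not an equilibrium.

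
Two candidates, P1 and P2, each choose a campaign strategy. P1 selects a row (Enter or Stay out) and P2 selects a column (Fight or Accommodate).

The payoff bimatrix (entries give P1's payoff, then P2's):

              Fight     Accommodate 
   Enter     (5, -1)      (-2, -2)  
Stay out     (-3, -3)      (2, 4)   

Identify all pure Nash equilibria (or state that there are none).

(Enter, Fight): P1 gets 5 ≥ -3 from Stay out, and P2 gets -1 ≥ -2 from Accommodate — Nash equilibrium.
(Enter, Accommodate): P1 prefers Stay out (2 > -2); P2 prefers Fight (-1 > -2) — not an equilibrium.
(Stay out, Fight): P1 prefers Enter (5 > -3); P2 prefers Accommodate (4 > -3) — not an equilibrium.
(Stay out, Accommodate): P1 gets 2 ≥ -2 from Enter, and P2 gets 4 ≥ -3 from Fight — Nash equilibrium.

(Enter, Fight) and (Stay out, Accommodate)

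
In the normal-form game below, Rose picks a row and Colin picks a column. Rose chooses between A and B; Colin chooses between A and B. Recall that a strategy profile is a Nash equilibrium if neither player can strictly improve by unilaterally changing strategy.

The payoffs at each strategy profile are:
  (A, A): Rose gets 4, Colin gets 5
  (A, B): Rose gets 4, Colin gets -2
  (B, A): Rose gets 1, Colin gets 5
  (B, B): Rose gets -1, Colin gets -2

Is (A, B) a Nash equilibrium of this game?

At (A, B), Rose earns 4; switching to B would give -1, so Rose has no profitable deviation.
Colin earns -2; switching to A would give 5, so Colin would deviate.
Since at least one player can profitably deviate, this is not a Nash equilibrium.

No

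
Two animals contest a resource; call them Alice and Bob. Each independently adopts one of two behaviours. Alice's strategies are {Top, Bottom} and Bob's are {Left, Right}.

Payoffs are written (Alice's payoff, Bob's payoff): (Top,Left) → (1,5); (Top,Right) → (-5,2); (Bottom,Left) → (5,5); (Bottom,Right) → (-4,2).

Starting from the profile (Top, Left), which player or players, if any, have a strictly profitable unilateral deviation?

Alice

Alice at (Top, Left) earns 1; deviating to Bottom yields 5 — a strict improvement.
Bob earns 5; deviating to Right yields 2 — not better.
Only Alice has a strictly profitable deviation.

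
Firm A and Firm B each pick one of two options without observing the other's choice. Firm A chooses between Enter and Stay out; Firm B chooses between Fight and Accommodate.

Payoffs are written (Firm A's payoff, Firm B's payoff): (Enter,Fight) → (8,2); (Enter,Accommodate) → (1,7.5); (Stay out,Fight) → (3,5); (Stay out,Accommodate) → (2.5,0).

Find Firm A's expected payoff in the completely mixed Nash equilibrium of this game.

34/13

First find q, the probability Firm B plays Fight, from Firm A's indifference between Enter and Stay out: 8q + (1−q) = 3q + 2.5(1−q), giving q = 3/13.
Since Firm A is indifferent in equilibrium, Firm A's expected payoff equals the payoff from either row against (3/13, 10/13). Using Enter: 8(3/13) + (10/13) = 34/13.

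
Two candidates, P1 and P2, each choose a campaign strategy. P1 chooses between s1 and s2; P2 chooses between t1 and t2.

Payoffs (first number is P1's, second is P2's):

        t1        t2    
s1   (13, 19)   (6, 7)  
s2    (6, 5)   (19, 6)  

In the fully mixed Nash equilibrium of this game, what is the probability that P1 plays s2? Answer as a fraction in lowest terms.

12/13

Let p be the probability that P1 plays s1. In a completely mixed equilibrium, P2 must be indifferent between t1 and t2.
P2's expected payoff from t1 is 19p + 5(1−p); from t2 it is 7p + 6(1−p).
Setting these equal: 14p + 5 = p + 6, so p = 1/13.
Therefore P1 plays s2 with probability 1 − 1/13 = 12/13.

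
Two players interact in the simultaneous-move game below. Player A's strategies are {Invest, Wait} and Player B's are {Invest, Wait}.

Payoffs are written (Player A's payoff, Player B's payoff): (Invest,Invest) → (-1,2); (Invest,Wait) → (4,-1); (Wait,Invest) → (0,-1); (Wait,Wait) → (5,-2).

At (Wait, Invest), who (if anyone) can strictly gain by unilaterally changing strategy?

Neither

Player A at (Wait, Invest) earns 0; deviating to Invest yields -1 — not better.
Player B earns -1; deviating to Wait yields -2 — not better.
Neither player can strictly improve; the profile is a Nash equilibrium.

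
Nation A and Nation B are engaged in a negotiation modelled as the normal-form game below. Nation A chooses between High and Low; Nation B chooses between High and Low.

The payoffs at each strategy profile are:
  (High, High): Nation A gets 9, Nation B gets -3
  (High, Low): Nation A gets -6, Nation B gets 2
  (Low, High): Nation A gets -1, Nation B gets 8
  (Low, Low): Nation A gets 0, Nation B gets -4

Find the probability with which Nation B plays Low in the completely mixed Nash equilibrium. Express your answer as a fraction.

5/8

Let y be the probability that Nation B plays High. In a completely mixed equilibrium, Nation A must be indifferent between High and Low.
Nation A's expected payoff from High is 9y − 6(1−y); from Low it is −y.
Setting these equal: 15y − 6 = −y, so y = 3/8.
Therefore Nation B plays Low with probability 1 − 3/8 = 5/8.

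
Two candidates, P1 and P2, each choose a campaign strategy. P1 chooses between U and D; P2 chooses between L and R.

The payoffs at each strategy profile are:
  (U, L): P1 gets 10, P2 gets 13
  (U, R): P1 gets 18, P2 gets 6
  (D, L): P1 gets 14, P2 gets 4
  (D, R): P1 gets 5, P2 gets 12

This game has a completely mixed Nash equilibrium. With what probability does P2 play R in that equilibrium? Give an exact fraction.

Let q be the probability that P2 plays L. In a completely mixed equilibrium, P1 must be indifferent between U and D.
P1's expected payoff from U is 10q + 18(1−q); from D it is 14q + 5(1−q).
Setting these equal: −8q + 18 = 9q + 5, so q = 13/17.
Therefore P2 plays R with probability 1 − 13/17 = 4/17.

4/17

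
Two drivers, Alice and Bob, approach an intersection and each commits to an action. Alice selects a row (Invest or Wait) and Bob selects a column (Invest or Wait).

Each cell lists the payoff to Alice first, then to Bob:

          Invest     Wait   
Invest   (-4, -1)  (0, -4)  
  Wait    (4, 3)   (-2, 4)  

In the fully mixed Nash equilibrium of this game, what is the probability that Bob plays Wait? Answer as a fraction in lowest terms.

Let c be the probability that Bob plays Invest. In a completely mixed equilibrium, Alice must be indifferent between Invest and Wait.
Alice's expected payoff from Invest is −4c; from Wait it is 4c − 2(1−c).
Setting these equal: −4c = 6c − 2, so c = 1/5.
Therefore Bob plays Wait with probability 1 − 1/5 = 4/5.

4/5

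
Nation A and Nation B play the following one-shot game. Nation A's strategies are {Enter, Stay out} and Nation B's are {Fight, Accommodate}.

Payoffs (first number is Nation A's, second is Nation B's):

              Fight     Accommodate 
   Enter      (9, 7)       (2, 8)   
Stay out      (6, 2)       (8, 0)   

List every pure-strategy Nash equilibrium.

none

(Enter, Fight): Nation B prefers Accommodate (8 > 7) — not an equilibrium.
(Enter, Accommodate): Nation A prefers Stay out (8 > 2) — not an equilibrium.
(Stay out, Fight): Nation A prefers Enter (9 > 6) — not an equilibrium.
(Stay out, Accommodate): Nation B prefers Fight (2 > 0) — not an equilibrium.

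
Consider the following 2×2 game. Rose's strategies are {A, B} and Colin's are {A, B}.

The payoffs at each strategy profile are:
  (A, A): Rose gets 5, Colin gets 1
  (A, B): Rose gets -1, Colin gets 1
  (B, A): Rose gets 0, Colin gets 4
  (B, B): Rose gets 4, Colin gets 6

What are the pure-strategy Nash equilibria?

(A, A) and (B, B)

(A, A): Rose gets 5 ≥ 0 from B, and Colin gets 1 ≥ 1 from B — Nash equilibrium.
(A, B): Rose prefers B (4 > -1) — not an equilibrium.
(B, A): Rose prefers A (5 > 0); Colin prefers B (6 > 4) — not an equilibrium.
(B, B): Rose gets 4 ≥ -1 from A, and Colin gets 6 ≥ 4 from A — Nash equilibrium.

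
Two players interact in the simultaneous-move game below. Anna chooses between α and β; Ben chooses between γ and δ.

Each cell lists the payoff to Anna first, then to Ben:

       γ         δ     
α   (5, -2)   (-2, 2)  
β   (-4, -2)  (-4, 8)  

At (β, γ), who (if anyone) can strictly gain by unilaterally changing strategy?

Anna at (β, γ) earns -4; deviating to α yields 5 — a strict improvement.
Ben earns -2; deviating to δ yields 8 — a strict improvement.
Both Anna and Ben have strictly profitable deviations.

Both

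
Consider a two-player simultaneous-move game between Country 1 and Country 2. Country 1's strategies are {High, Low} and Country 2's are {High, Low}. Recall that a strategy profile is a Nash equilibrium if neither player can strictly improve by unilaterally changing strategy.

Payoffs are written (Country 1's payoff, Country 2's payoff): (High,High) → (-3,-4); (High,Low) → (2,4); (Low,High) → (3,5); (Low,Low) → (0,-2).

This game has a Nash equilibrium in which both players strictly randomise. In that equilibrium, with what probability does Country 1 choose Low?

Let p be the probability that Country 1 plays High. In a completely mixed equilibrium, Country 2 must be indifferent between High and Low.
Country 2's expected payoff from High is −4p + 5(1−p); from Low it is 4p − 2(1−p).
Setting these equal: −9p + 5 = 6p − 2, so p = 7/15.
Therefore Country 1 plays Low with probability 1 − 7/15 = 8/15.

8/15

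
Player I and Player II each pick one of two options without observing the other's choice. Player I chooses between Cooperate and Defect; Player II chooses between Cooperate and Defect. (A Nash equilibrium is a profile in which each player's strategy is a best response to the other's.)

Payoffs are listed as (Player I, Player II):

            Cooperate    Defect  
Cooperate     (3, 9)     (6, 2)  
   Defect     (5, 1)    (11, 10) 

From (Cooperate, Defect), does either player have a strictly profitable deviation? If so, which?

Player I at (Cooperate, Defect) earns 6; deviating to Defect yields 11 — a strict improvement.
Player II earns 2; deviating to Cooperate yields 9 — a strict improvement.
Both Player I and Player II have strictly profitable deviations.

Both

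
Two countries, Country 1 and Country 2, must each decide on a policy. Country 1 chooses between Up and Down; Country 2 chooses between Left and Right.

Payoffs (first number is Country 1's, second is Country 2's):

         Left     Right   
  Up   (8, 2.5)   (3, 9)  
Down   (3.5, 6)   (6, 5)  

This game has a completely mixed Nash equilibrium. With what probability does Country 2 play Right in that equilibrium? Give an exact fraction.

Let q be the probability that Country 2 plays Left. In a completely mixed equilibrium, Country 1 must be indifferent between Up and Down.
Country 1's expected payoff from Up is 8q + 3(1−q); from Down it is 3.5q + 6(1−q).
Setting these equal: 5q + 3 = −2.5q + 6, so q = 2/5.
Therefore Country 2 plays Right with probability 1 − 2/5 = 3/5.

3/5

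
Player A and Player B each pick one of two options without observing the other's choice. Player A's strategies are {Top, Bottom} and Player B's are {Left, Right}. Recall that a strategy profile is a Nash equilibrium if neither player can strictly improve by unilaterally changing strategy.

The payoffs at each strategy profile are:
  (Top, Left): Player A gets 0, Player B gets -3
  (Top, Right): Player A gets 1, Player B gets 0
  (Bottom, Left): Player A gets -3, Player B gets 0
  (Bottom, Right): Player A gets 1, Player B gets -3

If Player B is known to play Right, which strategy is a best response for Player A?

either — both Top and Bottom are best responses

Against Right, Player A earns 1 from Top and 1 from Bottom.
So either strategy is a best response.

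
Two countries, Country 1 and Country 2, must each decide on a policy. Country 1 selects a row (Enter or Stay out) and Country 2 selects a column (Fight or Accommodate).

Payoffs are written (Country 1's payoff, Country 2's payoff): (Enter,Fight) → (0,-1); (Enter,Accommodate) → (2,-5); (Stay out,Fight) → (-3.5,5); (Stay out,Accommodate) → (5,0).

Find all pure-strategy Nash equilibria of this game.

(Enter, Fight): Country 1 gets 0 ≥ -3.5 from Stay out, and Country 2 gets -1 ≥ -5 from Accommodate — Nash equilibrium.
(Enter, Accommodate): Country 1 prefers Stay out (5 > 2); Country 2 prefers Fight (-1 > -5) — not an equilibrium.
(Stay out, Fight): Country 1 prefers Enter (0 > -3.5) — not an equilibrium.
(Stay out, Accommodate): Country 2 prefers Fight (5 > 0) — not an equilibrium.

(Enter, Fight)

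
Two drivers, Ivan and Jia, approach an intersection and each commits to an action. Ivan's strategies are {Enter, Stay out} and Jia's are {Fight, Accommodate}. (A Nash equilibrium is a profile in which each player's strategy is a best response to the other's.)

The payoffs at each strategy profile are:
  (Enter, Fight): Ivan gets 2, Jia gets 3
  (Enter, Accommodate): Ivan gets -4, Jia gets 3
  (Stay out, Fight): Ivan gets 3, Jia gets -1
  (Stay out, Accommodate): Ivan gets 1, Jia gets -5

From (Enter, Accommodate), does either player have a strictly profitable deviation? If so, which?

Ivan at (Enter, Accommodate) earns -4; deviating to Stay out yields 1 — a strict improvement.
Jia earns 3; deviating to Fight yields 3 — not better.
Only Ivan has a strictly profitable deviation.

Ivan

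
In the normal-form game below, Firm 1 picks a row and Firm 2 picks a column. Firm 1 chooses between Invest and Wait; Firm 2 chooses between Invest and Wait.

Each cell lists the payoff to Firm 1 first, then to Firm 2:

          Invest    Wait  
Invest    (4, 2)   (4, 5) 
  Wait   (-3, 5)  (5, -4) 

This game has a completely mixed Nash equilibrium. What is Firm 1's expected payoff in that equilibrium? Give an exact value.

First find y, the probability Firm 2 plays Invest, from Firm 1's indifference between Invest and Wait: 4y + 4(1−y) = −3y + 5(1−y), giving y = 1/8.
Since Firm 1 is indifferent in equilibrium, Firm 1's expected payoff equals the payoff from either row against (1/8, 7/8). Using Invest: 4(1/8) + 4(7/8) = 4.

4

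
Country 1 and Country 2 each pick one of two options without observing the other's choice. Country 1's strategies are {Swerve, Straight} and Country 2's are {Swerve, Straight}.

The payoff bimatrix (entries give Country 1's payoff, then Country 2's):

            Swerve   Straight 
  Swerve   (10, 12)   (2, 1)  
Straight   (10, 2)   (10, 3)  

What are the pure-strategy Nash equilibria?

(Swerve, Swerve) and (Straight, Straight)

(Swerve, Swerve): Country 1 gets 10 ≥ 10 from Straight, and Country 2 gets 12 ≥ 1 from Straight — Nash equilibrium.
(Swerve, Straight): Country 1 prefers Straight (10 > 2); Country 2 prefers Swerve (12 > 1) — not an equilibrium.
(Straight, Swerve): Country 2 prefers Straight (3 > 2) — not an equilibrium.
(Straight, Straight): Country 1 gets 10 ≥ 2 from Swerve, and Country 2 gets 3 ≥ 2 from Swerve — Nash equilibrium.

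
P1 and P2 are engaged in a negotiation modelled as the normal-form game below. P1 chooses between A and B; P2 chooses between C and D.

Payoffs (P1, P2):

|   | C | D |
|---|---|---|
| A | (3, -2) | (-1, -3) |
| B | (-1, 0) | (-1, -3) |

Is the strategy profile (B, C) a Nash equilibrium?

No

At (B, C), P1 earns -1; switching to A would give 3, so P1 would deviate.
P2 earns 0; switching to D would give -3, so P2 has no profitable deviation.
Since at least one player can profitably deviate, this is not a Nash equilibrium.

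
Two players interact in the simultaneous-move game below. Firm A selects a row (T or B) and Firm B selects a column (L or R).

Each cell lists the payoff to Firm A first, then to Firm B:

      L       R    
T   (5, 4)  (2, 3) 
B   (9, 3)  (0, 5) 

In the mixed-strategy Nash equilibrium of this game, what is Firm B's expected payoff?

11/3

First find x, the probability Firm A plays T, from Firm B's indifference between L and R: 4x + 3(1−x) = 3x + 5(1−x), giving x = 2/3.
Since Firm B is indifferent in equilibrium, Firm B's expected payoff equals the payoff from either column against (2/3, 1/3). Using L: 4(2/3) + 3(1/3) = 11/3.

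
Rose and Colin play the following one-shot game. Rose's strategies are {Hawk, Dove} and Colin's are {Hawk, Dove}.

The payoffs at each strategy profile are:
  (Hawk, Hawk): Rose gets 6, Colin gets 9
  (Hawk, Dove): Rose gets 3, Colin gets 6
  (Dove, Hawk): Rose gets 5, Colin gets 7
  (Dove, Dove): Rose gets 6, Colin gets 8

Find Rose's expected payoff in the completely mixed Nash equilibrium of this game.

21/4

First find y, the probability Colin plays Hawk, from Rose's indifference between Hawk and Dove: 6y + 3(1−y) = 5y + 6(1−y), giving y = 3/4.
Since Rose is indifferent in equilibrium, Rose's expected payoff equals the payoff from either row against (3/4, 1/4). Using Hawk: 6(3/4) + 3(1/4) = 21/4.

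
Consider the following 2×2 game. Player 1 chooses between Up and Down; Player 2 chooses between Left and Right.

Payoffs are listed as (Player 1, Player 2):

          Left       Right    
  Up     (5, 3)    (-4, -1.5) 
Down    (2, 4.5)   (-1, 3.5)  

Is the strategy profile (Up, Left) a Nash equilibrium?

At (Up, Left), Player 1 earns 5; switching to Down would give 2, so Player 1 has no profitable deviation.
Player 2 earns 3; switching to Right would give -1.5, so Player 2 has no profitable deviation.
Neither player can gain by a unilateral deviation, so this profile is a Nash equilibrium.

Yes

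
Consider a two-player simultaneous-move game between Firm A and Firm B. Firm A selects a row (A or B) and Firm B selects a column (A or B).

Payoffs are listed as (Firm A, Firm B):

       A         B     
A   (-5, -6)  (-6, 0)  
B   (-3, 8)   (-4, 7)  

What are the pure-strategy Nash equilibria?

(B, A)

(A, A): Firm A prefers B (-3 > -5); Firm B prefers B (0 > -6) — not an equilibrium.
(A, B): Firm A prefers B (-4 > -6) — not an equilibrium.
(B, A): Firm A gets -3 ≥ -5 from A, and Firm B gets 8 ≥ 7 from B — Nash equilibrium.
(B, B): Firm B prefers A (8 > 7) — not an equilibrium.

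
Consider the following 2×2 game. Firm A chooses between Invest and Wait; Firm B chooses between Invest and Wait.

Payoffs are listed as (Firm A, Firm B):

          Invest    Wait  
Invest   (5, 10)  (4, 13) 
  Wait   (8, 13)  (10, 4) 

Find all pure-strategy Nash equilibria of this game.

(Wait, Invest)

(Invest, Invest): Firm A prefers Wait (8 > 5); Firm B prefers Wait (13 > 10) — not an equilibrium.
(Invest, Wait): Firm A prefers Wait (10 > 4) — not an equilibrium.
(Wait, Invest): Firm A gets 8 ≥ 5 from Invest, and Firm B gets 13 ≥ 4 from Wait — Nash equilibrium.
(Wait, Wait): Firm B prefers Invest (13 > 4) — not an equilibrium.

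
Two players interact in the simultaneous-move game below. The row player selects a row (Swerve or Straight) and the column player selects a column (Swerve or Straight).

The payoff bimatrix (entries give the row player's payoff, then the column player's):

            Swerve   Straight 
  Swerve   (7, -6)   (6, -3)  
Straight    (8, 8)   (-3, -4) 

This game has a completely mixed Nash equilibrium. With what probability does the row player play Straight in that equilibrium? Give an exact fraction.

1/5

Let r be the probability that the row player plays Swerve. In a completely mixed equilibrium, the column player must be indifferent between Swerve and Straight.
The column player's expected payoff from Swerve is −6r + 8(1−r); from Straight it is −3r − 4(1−r).
Setting these equal: −14r + 8 = r − 4, so r = 4/5.
Therefore the row player plays Straight with probability 1 − 4/5 = 1/5.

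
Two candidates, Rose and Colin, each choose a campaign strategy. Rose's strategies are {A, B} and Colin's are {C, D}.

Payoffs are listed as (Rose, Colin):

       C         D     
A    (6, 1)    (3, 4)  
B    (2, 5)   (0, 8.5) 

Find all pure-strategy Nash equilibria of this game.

(A, D)

(A, C): Colin prefers D (4 > 1) — not an equilibrium.
(A, D): Rose gets 3 ≥ 0 from B, and Colin gets 4 ≥ 1 from C — Nash equilibrium.
(B, C): Rose prefers A (6 > 2); Colin prefers D (8.5 > 5) — not an equilibrium.
(B, D): Rose prefers A (3 > 0) — not an equilibrium.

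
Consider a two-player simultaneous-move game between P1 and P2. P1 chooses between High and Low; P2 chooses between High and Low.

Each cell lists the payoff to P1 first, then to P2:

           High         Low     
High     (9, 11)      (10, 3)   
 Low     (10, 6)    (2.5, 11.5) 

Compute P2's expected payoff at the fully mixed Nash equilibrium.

First find p, the probability P1 plays High, from P2's indifference between High and Low: 11p + 6(1−p) = 3p + 11.5(1−p), giving p = 11/27.
Since P2 is indifferent in equilibrium, P2's expected payoff equals the payoff from either column against (11/27, 16/27). Using High: 11(11/27) + 6(16/27) = 217/27.

217/27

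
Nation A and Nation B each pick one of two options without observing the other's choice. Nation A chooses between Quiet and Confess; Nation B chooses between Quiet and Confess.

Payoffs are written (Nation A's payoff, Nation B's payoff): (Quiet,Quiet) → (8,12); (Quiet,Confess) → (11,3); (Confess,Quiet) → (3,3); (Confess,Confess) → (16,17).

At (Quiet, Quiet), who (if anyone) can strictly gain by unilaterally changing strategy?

Neither

Nation A at (Quiet, Quiet) earns 8; deviating to Confess yields 3 — not better.
Nation B earns 12; deviating to Confess yields 3 — not better.
Neither player can strictly improve; the profile is a Nash equilibrium.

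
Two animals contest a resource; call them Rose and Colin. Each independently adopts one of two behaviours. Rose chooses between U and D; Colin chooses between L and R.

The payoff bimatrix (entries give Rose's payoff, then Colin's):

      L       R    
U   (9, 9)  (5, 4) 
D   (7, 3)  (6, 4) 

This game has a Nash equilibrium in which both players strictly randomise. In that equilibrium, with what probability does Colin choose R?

2/3

Let y be the probability that Colin plays L. In a completely mixed equilibrium, Rose must be indifferent between U and D.
Rose's expected payoff from U is 9y + 5(1−y); from D it is 7y + 6(1−y).
Setting these equal: 4y + 5 = y + 6, so y = 1/3.
Therefore Colin plays R with probability 1 − 1/3 = 2/3.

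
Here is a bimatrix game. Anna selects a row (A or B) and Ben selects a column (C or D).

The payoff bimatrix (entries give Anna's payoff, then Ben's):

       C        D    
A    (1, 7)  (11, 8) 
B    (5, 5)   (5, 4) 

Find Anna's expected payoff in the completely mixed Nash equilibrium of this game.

5

First find q, the probability Ben plays C, from Anna's indifference between A and B: q + 11(1−q) = 5q + 5(1−q), giving q = 3/5.
Since Anna is indifferent in equilibrium, Anna's expected payoff equals the payoff from either row against (3/5, 2/5). Using A: (3/5) + 11(2/5) = 5.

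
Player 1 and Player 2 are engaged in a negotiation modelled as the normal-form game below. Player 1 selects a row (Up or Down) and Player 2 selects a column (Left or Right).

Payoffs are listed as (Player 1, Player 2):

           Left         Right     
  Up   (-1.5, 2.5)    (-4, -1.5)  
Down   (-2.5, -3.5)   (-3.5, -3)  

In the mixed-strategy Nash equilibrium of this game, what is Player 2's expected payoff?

-17/6

First find x, the probability Player 1 plays Up, from Player 2's indifference between Left and Right: 2.5x − 3.5(1−x) = −1.5x − 3(1−x), giving x = 1/9.
Since Player 2 is indifferent in equilibrium, Player 2's expected payoff equals the payoff from either column against (1/9, 8/9). Using Left: 2.5(1/9) − 3.5(8/9) = -17/6.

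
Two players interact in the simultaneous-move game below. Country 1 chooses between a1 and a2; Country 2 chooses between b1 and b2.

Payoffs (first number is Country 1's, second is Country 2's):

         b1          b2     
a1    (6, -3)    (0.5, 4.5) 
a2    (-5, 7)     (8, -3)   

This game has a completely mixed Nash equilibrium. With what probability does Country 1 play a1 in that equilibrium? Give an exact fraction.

4/7

Let x be the probability that Country 1 plays a1. In a completely mixed equilibrium, Country 2 must be indifferent between b1 and b2.
Country 2's expected payoff from b1 is −3x + 7(1−x); from b2 it is 4.5x − 3(1−x).
Setting these equal: −10x + 7 = 7.5x − 3, so x = 4/7.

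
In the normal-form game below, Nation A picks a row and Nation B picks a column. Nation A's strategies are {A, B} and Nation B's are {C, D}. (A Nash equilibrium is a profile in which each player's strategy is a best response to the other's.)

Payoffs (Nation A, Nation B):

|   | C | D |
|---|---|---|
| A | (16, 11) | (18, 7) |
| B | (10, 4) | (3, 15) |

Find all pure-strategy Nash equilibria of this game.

(A, C)

(A, C): Nation A gets 16 ≥ 10 from B, and Nation B gets 11 ≥ 7 from D — Nash equilibrium.
(A, D): Nation B prefers C (11 > 7) — not an equilibrium.
(B, C): Nation A prefers A (16 > 10); Nation B prefers D (15 > 4) — not an equilibrium.
(B, D): Nation A prefers A (18 > 3) — not an equilibrium.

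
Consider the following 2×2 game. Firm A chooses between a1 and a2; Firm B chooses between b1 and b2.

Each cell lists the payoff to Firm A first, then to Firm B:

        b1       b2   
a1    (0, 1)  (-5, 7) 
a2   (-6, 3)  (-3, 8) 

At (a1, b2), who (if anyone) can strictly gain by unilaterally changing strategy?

Firm A at (a1, b2) earns -5; deviating to a2 yields -3 — a strict improvement.
Firm B earns 7; deviating to b1 yields 1 — not better.
Only Firm A has a strictly profitable deviation.

Firm A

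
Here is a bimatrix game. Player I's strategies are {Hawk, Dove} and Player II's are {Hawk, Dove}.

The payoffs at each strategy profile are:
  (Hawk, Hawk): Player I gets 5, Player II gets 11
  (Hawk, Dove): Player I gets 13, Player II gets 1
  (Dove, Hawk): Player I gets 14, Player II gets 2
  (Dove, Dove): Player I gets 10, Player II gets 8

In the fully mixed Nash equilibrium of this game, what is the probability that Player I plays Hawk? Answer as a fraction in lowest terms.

Let r be the probability that Player I plays Hawk. In a completely mixed equilibrium, Player II must be indifferent between Hawk and Dove.
Player II's expected payoff from Hawk is 11r + 2(1−r); from Dove it is r + 8(1−r).
Setting these equal: 9r + 2 = −7r + 8, so r = 3/8.

3/8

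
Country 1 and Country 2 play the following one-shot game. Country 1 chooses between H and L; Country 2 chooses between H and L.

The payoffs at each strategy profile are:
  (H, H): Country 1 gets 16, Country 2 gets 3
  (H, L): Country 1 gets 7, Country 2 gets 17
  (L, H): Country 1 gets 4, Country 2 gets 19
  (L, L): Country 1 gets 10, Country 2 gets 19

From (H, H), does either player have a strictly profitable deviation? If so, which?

Country 1 at (H, H) earns 16; deviating to L yields 4 — not better.
Country 2 earns 3; deviating to L yields 17 — a strict improvement.
Only Country 2 has a strictly profitable deviation.

Country 2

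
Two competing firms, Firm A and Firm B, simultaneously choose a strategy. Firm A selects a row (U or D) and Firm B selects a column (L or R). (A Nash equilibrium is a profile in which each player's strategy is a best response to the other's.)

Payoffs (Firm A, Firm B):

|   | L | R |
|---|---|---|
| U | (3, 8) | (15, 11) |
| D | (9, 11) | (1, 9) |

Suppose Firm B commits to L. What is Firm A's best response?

Against L, Firm A earns 3 from U and 9 from D.
So D is the best response.

D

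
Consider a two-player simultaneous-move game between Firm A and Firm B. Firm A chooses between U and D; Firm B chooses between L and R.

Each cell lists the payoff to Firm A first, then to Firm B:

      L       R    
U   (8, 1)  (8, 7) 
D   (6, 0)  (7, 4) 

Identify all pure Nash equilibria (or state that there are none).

(U, L): Firm B prefers R (7 > 1) — not an equilibrium.
(U, R): Firm A gets 8 ≥ 7 from D, and Firm B gets 7 ≥ 1 from L — Nash equilibrium.
(D, L): Firm A prefers U (8 > 6); Firm B prefers R (4 > 0) — not an equilibrium.
(D, R): Firm A prefers U (8 > 7) — not an equilibrium.

(U, R)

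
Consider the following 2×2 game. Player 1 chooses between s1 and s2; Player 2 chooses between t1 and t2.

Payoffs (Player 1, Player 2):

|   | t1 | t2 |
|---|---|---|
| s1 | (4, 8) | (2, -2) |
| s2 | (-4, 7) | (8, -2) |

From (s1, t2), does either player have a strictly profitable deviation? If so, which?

Both

Player 1 at (s1, t2) earns 2; deviating to s2 yields 8 — a strict improvement.
Player 2 earns -2; deviating to t1 yields 8 — a strict improvement.
Both Player 1 and Player 2 have strictly profitable deviations.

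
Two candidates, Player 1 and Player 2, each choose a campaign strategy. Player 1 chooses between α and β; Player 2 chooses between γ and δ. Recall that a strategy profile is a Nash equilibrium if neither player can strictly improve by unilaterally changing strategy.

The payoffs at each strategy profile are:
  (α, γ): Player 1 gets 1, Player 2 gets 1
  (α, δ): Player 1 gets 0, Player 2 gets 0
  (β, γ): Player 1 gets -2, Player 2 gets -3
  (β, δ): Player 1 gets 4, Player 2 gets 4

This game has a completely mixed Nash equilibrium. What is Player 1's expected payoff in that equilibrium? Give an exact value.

First find q, the probability Player 2 plays γ, from Player 1's indifference between α and β: q = −2q + 4(1−q), giving q = 4/7.
Since Player 1 is indifferent in equilibrium, Player 1's expected payoff equals the payoff from either row against (4/7, 3/7). Using α: (4/7) = 4/7.

4/7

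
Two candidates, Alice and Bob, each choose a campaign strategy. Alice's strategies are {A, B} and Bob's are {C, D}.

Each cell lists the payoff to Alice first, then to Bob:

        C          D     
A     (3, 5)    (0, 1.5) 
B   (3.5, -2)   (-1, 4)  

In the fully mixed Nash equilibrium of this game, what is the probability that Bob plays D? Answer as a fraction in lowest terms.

Let q be the probability that Bob plays C. In a completely mixed equilibrium, Alice must be indifferent between A and B.
Alice's expected payoff from A is 3q; from B it is 3.5q − (1−q).
Setting these equal: 3q = 4.5q − 1, so q = 2/3.
Therefore Bob plays D with probability 1 − 2/3 = 1/3.

1/3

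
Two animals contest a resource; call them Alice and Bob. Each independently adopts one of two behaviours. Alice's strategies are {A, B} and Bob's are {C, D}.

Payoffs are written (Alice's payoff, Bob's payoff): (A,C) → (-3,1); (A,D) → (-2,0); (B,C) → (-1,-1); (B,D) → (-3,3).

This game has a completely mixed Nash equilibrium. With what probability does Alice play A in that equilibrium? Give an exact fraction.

4/5

Let x be the probability that Alice plays A. In a completely mixed equilibrium, Bob must be indifferent between C and D.
Bob's expected payoff from C is x − (1−x); from D it is 3(1−x).
Setting these equal: 2x − 1 = −3x + 3, so x = 4/5.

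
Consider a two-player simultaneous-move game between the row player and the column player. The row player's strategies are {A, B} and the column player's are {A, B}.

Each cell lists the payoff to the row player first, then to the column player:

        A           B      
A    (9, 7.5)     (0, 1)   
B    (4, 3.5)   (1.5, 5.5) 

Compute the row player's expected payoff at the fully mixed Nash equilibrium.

First find y, the probability the column player plays A, from the row player's indifference between A and B: 9y = 4y + 1.5(1−y), giving y = 3/13.
Since the row player is indifferent in equilibrium, the row player's expected payoff equals the payoff from either row against (3/13, 10/13). Using A: 9(3/13) = 27/13.

27/13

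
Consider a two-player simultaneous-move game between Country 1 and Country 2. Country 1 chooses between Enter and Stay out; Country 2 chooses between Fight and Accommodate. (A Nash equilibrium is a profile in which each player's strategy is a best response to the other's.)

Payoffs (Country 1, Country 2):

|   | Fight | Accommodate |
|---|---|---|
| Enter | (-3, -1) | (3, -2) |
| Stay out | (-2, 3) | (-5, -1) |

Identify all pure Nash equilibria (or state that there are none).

(Enter, Fight): Country 1 prefers Stay out (-2 > -3) — not an equilibrium.
(Enter, Accommodate): Country 2 prefers Fight (-1 > -2) — not an equilibrium.
(Stay out, Fight): Country 1 gets -2 ≥ -3 from Enter, and Country 2 gets 3 ≥ -1 from Accommodate — Nash equilibrium.
(Stay out, Accommodate): Country 1 prefers Enter (3 > -5); Country 2 prefers Fight (3 > -1) — not an equilibrium.

(Stay out, Fight)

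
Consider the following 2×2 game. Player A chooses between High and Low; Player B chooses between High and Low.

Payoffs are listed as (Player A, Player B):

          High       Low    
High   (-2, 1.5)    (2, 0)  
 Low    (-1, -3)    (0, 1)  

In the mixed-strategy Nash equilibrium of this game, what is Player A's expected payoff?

First find y, the probability Player B plays High, from Player A's indifference between High and Low: −2y + 2(1−y) = −y, giving y = 2/3.
Since Player A is indifferent in equilibrium, Player A's expected payoff equals the payoff from either row against (2/3, 1/3). Using High: −2(2/3) + 2(1/3) = -2/3.

-2/3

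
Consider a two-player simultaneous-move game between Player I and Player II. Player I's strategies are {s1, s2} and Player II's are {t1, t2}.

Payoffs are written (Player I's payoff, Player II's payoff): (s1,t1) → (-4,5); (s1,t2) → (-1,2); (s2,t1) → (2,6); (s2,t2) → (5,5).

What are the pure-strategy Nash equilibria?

(s2, t1)

(s1, t1): Player I prefers s2 (2 > -4) — not an equilibrium.
(s1, t2): Player I prefers s2 (5 > -1); Player II prefers t1 (5 > 2) — not an equilibrium.
(s2, t1): Player I gets 2 ≥ -4 from s1, and Player II gets 6 ≥ 5 from t2 — Nash equilibrium.
(s2, t2): Player II prefers t1 (6 > 5) — not an equilibrium.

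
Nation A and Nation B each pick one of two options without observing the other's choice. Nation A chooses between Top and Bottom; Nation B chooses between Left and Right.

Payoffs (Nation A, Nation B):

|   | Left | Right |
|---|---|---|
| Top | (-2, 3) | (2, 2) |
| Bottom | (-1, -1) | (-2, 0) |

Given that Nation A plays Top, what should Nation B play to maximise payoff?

Left

Against Top, Nation B earns 3 from Left and 2 from Right.
So Left is the best response.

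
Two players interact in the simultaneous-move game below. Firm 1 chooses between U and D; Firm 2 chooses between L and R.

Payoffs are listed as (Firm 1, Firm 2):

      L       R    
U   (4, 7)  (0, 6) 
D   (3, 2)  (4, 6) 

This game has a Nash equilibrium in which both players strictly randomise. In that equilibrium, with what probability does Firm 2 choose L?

4/5

Let y be the probability that Firm 2 plays L. In a completely mixed equilibrium, Firm 1 must be indifferent between U and D.
Firm 1's expected payoff from U is 4y; from D it is 3y + 4(1−y).
Setting these equal: 4y = −y + 4, so y = 4/5.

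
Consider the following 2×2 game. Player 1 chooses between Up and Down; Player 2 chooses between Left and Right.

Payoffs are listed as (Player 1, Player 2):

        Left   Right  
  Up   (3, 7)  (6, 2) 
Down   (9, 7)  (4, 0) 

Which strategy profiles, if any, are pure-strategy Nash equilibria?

(Down, Left)

(Up, Left): Player 1 prefers Down (9 > 3) — not an equilibrium.
(Up, Right): Player 2 prefers Left (7 > 2) — not an equilibrium.
(Down, Left): Player 1 gets 9 ≥ 3 from Up, and Player 2 gets 7 ≥ 0 from Right — Nash equilibrium.
(Down, Right): Player 1 prefers Up (6 > 4); Player 2 prefers Left (7 > 0) — not an equilibrium.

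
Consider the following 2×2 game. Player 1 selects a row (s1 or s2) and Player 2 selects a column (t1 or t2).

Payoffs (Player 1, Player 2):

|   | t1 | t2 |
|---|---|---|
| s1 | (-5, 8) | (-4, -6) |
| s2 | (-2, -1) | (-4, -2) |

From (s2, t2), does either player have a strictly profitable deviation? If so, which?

Player 1 at (s2, t2) earns -4; deviating to s1 yields -4 — not better.
Player 2 earns -2; deviating to t1 yields -1 — a strict improvement.
Only Player 2 has a strictly profitable deviation.

Player 2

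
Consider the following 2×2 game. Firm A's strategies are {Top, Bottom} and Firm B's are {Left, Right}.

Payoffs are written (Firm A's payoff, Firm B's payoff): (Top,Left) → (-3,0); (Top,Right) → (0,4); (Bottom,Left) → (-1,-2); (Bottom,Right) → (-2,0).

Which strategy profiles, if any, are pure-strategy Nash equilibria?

(Top, Left): Firm A prefers Bottom (-1 > -3); Firm B prefers Right (4 > 0) — not an equilibrium.
(Top, Right): Firm A gets 0 ≥ -2 from Bottom, and Firm B gets 4 ≥ 0 from Left — Nash equilibrium.
(Bottom, Left): Firm B prefers Right (0 > -2) — not an equilibrium.
(Bottom, Right): Firm A prefers Top (0 > -2) — not an equilibrium.

(Top, Right)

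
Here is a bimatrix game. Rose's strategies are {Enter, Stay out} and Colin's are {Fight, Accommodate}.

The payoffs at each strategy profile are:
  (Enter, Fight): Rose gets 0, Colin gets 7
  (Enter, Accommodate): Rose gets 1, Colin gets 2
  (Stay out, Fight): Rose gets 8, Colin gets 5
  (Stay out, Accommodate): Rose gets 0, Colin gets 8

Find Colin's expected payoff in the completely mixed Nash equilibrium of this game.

First find x, the probability Rose plays Enter, from Colin's indifference between Fight and Accommodate: 7x + 5(1−x) = 2x + 8(1−x), giving x = 3/8.
Since Colin is indifferent in equilibrium, Colin's expected payoff equals the payoff from either column against (3/8, 5/8). Using Fight: 7(3/8) + 5(5/8) = 23/4.

23/4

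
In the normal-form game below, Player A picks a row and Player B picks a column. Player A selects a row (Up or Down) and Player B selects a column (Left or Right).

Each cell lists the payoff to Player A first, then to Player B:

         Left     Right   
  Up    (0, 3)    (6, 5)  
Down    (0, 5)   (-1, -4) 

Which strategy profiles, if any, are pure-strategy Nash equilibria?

(Up, Right) and (Down, Left)

(Up, Left): Player B prefers Right (5 > 3) — not an equilibrium.
(Up, Right): Player A gets 6 ≥ -1 from Down, and Player B gets 5 ≥ 3 from Left — Nash equilibrium.
(Down, Left): Player A gets 0 ≥ 0 from Up, and Player B gets 5 ≥ -4 from Right — Nash equilibrium.
(Down, Right): Player A prefers Up (6 > -1); Player B prefers Left (5 > -4) — not an equilibrium.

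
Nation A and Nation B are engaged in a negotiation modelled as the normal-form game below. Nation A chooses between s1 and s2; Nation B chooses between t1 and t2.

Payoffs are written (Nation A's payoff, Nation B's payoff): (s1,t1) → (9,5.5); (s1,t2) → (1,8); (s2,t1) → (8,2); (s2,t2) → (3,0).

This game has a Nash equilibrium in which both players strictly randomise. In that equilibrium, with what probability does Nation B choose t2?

Let c be the probability that Nation B plays t1. In a completely mixed equilibrium, Nation A must be indifferent between s1 and s2.
Nation A's expected payoff from s1 is 9c + (1−c); from s2 it is 8c + 3(1−c).
Setting these equal: 8c + 1 = 5c + 3, so c = 2/3.
Therefore Nation B plays t2 with probability 1 − 2/3 = 1/3.

1/3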